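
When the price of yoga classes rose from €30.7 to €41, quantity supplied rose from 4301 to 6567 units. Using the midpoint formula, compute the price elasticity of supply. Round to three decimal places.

1.451

ΔQ = 6567 − 4301 = 2266; ΔP = 41 − 30.7 = 10.3.
Midpoints: P̄ = 35.85, Q̄ = 5434.0.
ε_s = (ΔQ/ΔP)(P̄/Q̄) = (2266/10.3)(35.85/5434.0).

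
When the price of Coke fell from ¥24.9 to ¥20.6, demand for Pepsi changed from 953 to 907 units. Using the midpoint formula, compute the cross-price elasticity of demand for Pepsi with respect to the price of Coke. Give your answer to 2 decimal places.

0.26

ΔQ_x = 907 − 953 = -46; ΔP_y = 20.6 − 24.9 = -4.3.
Midpoints: P̄_y = 22.75, Q̄_x = 930.0.
ε_xy = (ΔQ_x/ΔP_y)(P̄_y/Q̄_x) = (-46/-4.3)(22.75/930.0).
ε_xy > 0, so the goods are substitutes.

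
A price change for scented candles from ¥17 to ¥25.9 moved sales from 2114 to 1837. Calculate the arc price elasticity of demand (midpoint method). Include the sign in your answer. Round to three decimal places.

-0.338

ΔQ = 1837 − 2114 = -277; ΔP = 25.9 − 17 = 8.9.
Midpoints: P̄ = 21.45, Q̄ = 1975.5.
ε = (ΔQ/ΔP)(P̄/Q̄) = (-277/8.9)(21.45/1975.5).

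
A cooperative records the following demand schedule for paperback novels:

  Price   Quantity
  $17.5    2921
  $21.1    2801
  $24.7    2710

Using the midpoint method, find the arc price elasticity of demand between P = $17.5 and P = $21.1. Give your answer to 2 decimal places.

At P = 17.5, Q = 2921; at P = 21.1, Q = 2801.
ΔQ = -120, ΔP = 3.6. Midpoints: P̄ = 19.30, Q̄ = 2861.0.
ε = (ΔQ/ΔP)(P̄/Q̄) = (-120/3.6)(19.30/2861.0).

-0.22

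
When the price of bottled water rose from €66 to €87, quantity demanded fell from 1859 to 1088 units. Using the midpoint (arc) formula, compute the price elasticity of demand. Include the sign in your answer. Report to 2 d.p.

ΔQ = 1088 − 1859 = -771; ΔP = 87 − 66 = 21.
Midpoints: P̄ = 76.50, Q̄ = 1473.5.
ε = (ΔQ/ΔP)(P̄/Q̄) = (-771/21)(76.50/1473.5).

-1.91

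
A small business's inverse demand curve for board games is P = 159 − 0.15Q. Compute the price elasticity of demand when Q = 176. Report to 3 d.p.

-5.023

At Q = 176, P = 159 − 0.15(176) = 132.60.
dP/dQ = −0.15, so dQ/dP = 1/(−0.15) = -6.667.
ε = (dQ/dP)(P/Q) = (-6.667)(132.60/176).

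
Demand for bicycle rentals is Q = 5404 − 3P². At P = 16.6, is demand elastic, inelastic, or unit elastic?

inelastic

Q = 4577.320, dQ/dP = -99.600.
ε = (dQ/dP)(P/Q) ≈ -0.361.
|ε| = 0.36 < 1.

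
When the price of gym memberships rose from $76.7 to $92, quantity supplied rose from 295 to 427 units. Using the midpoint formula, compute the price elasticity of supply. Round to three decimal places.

ΔQ = 427 − 295 = 132; ΔP = 92 − 76.7 = 15.3.
Midpoints: P̄ = 84.35, Q̄ = 361.0.
ε_s = (ΔQ/ΔP)(P̄/Q̄) = (132/15.3)(84.35/361.0).

2.016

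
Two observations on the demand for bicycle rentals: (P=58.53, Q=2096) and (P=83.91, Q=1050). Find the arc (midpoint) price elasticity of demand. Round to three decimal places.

ΔQ = 1050 − 2096 = -1046; ΔP = 83.91 − 58.53 = 25.38.
Midpoints: P̄ = 71.22, Q̄ = 1573.0.
ε = (ΔQ/ΔP)(P̄/Q̄) = (-1046/25.38)(71.22/1573.0).

-1.866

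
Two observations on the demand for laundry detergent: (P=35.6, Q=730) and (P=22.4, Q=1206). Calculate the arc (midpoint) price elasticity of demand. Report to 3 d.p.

ΔQ = 1206 − 730 = 476; ΔP = 22.4 − 35.6 = -13.2.
Midpoints: P̄ = 29.00, Q̄ = 968.0.
ε = (ΔQ/ΔP)(P̄/Q̄) = (476/-13.2)(29.00/968.0).

-1.080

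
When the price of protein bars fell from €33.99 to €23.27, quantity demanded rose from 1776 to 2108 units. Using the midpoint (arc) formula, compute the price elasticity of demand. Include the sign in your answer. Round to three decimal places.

-0.457

ΔQ = 2108 − 1776 = 332; ΔP = 23.27 − 33.99 = -10.72.
Midpoints: P̄ = 28.63, Q̄ = 1942.0.
ε = (ΔQ/ΔP)(P̄/Q̄) = (332/-10.72)(28.63/1942.0).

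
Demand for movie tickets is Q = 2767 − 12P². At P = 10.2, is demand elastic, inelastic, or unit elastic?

Q = 1518.520, dQ/dP = -244.800.
ε = (dQ/dP)(P/Q) ≈ -1.644.
|ε| = 1.64 > 1.

elastic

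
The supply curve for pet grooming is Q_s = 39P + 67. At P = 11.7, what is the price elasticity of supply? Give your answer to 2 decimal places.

0.87

At P = 11.7, Q_s = 523.30.
dQ_s/dP = 39.
ε_s = (dQ_s/dP)(P/Q_s) = (39)(11.7/523.30).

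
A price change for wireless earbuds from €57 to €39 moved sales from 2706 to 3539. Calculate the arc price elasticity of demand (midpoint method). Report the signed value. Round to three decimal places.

ΔQ = 3539 − 2706 = 833; ΔP = 39 − 57 = -18.
Midpoints: P̄ = 48.00, Q̄ = 3122.5.
ε = (ΔQ/ΔP)(P̄/Q̄) = (833/-18)(48.00/3122.5).

-0.711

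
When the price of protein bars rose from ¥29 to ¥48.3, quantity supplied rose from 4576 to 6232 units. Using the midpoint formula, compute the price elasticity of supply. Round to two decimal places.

0.61

ΔQ = 6232 − 4576 = 1656; ΔP = 48.3 − 29 = 19.3.
Midpoints: P̄ = 38.65, Q̄ = 5404.0.
ε_s = (ΔQ/ΔP)(P̄/Q̄) = (1656/19.3)(38.65/5404.0).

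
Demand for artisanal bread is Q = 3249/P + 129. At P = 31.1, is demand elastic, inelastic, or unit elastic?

inelastic

Q = 233.469, dQ/dP = -3.359.
ε = (dQ/dP)(P/Q) ≈ -0.447.
|ε| = 0.45 < 1.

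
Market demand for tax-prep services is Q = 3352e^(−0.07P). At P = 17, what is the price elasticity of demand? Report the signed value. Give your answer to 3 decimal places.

At P = 17, Q = 1019.750.
dQ/dP = −0.07·3352e^(−0.07P) = −0.07Q = -71.382.
ε = (dQ/dP)(P/Q) = (-71.382)(17/1019.750).

-1.190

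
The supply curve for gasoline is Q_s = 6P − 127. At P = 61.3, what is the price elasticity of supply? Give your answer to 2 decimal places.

1.53

At P = 61.3, Q_s = 240.80.
dQ_s/dP = 6.
ε_s = (dQ_s/dP)(P/Q_s) = (6)(61.3/240.80).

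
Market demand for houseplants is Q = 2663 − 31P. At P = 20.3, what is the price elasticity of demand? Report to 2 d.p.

-0.31

At P = 20.3, Q = 2033.700.
dQ/dP = −31.
ε = (dQ/dP)(P/Q) = (-31)(20.3/2033.700).
|ε| < 1, so demand is inelastic at this price.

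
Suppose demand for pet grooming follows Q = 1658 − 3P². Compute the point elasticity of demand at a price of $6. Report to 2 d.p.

At P = 6, Q = 1550.
dQ/dP = −6P = -36.
ε = (dQ/dP)(P/Q) = (-36)(6/1550).
|ε| < 1, so demand is inelastic at this price.

-0.14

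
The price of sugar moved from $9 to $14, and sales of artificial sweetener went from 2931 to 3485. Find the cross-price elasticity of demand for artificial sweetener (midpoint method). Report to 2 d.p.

0.40

ΔQ_x = 3485 − 2931 = 554; ΔP_y = 14 − 9 = 5.
Midpoints: P̄_y = 11.50, Q̄_x = 3208.0.
ε_xy = (ΔQ_x/ΔP_y)(P̄_y/Q̄_x) = (554/5)(11.50/3208.0).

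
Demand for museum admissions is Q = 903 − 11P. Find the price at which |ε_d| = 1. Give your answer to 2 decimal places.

41.05

For linear demand Q = a − bP, ε = −bP/(a − bP). |ε| = 1 when bP = a − bP, i.e. P = a/(2b).
P = 903/(2·11) = 903/22 = 41.0455.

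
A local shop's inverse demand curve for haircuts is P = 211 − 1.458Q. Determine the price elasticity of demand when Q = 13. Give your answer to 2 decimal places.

-10.13

At Q = 13, P = 211 − 1.458(13) = 192.05.
dP/dQ = −1.458, so dQ/dP = 1/(−1.458) = -0.686.
ε = (dQ/dP)(P/Q) = (-0.686)(192.05/13).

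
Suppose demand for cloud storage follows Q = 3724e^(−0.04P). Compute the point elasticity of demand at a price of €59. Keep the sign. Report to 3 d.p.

-2.360

At P = 59, Q = 351.621.
dQ/dP = −0.04·3724e^(−0.04P) = −0.04Q = -14.065.
ε = (dQ/dP)(P/Q) = (-14.065)(59/351.621).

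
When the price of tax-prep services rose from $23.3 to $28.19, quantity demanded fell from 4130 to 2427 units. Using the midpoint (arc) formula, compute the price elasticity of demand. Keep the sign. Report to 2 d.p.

-2.73

ΔQ = 2427 − 4130 = -1703; ΔP = 28.19 − 23.3 = 4.89.
Midpoints: P̄ = 25.75, Q̄ = 3278.5.
ε = (ΔQ/ΔP)(P̄/Q̄) = (-1703/4.89)(25.75/3278.5).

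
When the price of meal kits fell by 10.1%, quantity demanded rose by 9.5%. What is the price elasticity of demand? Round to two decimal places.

-0.94

ε = %ΔQ / %ΔP = (9.5)/(-10.1) = -0.941.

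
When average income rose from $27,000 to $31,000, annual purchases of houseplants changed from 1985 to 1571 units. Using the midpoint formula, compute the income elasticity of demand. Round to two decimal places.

-1.69

ΔQ = -414, ΔI = 4000. Midpoints: Ī = 29,000, Q̄ = 1778.0.
ε_I = (ΔQ/ΔI)(Ī/Q̄) = (-414/4000)(29000/1778.0).
ε_I < 0, so the good is inferior.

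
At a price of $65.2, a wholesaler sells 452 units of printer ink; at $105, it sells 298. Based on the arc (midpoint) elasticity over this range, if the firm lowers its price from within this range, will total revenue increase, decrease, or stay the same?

Arc ε = (-154/39.8)(85.10/375.0) ≈ -0.878.
|ε| = 0.88 < 1, so demand is inelastic. A price cut therefore reduces total revenue.

decrease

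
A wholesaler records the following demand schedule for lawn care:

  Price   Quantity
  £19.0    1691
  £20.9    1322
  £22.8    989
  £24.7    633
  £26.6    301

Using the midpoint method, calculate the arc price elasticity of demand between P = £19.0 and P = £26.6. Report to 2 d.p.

-4.19

At P = 19.0, Q = 1691; at P = 26.6, Q = 301.
ΔQ = -1390, ΔP = 7.6. Midpoints: P̄ = 22.80, Q̄ = 996.0.
ε = (ΔQ/ΔP)(P̄/Q̄) = (-1390/7.6)(22.80/996.0).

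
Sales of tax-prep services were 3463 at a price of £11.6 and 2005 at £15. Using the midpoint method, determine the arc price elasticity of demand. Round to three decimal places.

-2.086

ΔQ = 2005 − 3463 = -1458; ΔP = 15 − 11.6 = 3.4.
Midpoints: P̄ = 13.30, Q̄ = 2734.0.
ε = (ΔQ/ΔP)(P̄/Q̄) = (-1458/3.4)(13.30/2734.0).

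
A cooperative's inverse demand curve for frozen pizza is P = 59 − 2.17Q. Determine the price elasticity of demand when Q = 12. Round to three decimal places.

At Q = 12, P = 59 − 2.17(12) = 32.96.
dP/dQ = −2.17, so dQ/dP = 1/(−2.17) = -0.461.
ε = (dQ/dP)(P/Q) = (-0.461)(32.96/12).

-1.266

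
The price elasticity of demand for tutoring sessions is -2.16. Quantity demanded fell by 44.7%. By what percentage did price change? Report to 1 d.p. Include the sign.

%ΔP ≈ %ΔQ / ε = (-44.7%)/(-2.16) = 20.69%.

20.7%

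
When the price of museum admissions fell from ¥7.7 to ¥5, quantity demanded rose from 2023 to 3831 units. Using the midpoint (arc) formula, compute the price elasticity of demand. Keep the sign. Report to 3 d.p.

-1.453

ΔQ = 3831 − 2023 = 1808; ΔP = 5 − 7.7 = -2.7.
Midpoints: P̄ = 6.35, Q̄ = 2927.0.
ε = (ΔQ/ΔP)(P̄/Q̄) = (1808/-2.7)(6.35/2927.0).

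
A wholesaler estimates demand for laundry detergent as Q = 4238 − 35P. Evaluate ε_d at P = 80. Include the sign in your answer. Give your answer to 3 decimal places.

-1.947

At P = 80, Q = 1438.
dQ/dP = −35.
ε = (dQ/dP)(P/Q) = (-35)(80/1438).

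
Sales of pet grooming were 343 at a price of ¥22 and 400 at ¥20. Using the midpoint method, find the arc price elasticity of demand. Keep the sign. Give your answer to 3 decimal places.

ΔQ = 400 − 343 = 57; ΔP = 20 − 22 = -2.
Midpoints: P̄ = 21.00, Q̄ = 371.5.
ε = (ΔQ/ΔP)(P̄/Q̄) = (57/-2)(21.00/371.5).

-1.611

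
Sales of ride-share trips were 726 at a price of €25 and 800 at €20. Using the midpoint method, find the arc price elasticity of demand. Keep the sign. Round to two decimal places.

-0.44

ΔQ = 800 − 726 = 74; ΔP = 20 − 25 = -5.
Midpoints: P̄ = 22.50, Q̄ = 763.0.
ε = (ΔQ/ΔP)(P̄/Q̄) = (74/-5)(22.50/763.0).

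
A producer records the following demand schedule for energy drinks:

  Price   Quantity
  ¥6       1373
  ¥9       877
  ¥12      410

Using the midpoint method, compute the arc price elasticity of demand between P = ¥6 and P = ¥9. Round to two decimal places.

-1.10

At P = 6, Q = 1373; at P = 9, Q = 877.
ΔQ = -496, ΔP = 3. Midpoints: P̄ = 7.50, Q̄ = 1125.0.
ε = (ΔQ/ΔP)(P̄/Q̄) = (-496/3)(7.50/1125.0).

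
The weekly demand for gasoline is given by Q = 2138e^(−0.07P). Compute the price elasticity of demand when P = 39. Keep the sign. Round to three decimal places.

At P = 39, Q = 139.439.
dQ/dP = −0.07·2138e^(−0.07P) = −0.07Q = -9.761.
ε = (dQ/dP)(P/Q) = (-9.761)(39/139.439).

-2.730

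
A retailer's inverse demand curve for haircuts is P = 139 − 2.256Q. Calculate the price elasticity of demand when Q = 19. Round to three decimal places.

At Q = 19, P = 139 − 2.256(19) = 96.14.
dP/dQ = −2.256, so dQ/dP = 1/(−2.256) = -0.443.
ε = (dQ/dP)(P/Q) = (-0.443)(96.14/19).

-2.243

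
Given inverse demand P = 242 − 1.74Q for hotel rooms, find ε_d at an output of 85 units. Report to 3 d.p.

-0.636

At Q = 85, P = 242 − 1.74(85) = 94.10.
dP/dQ = −1.74, so dQ/dP = 1/(−1.74) = -0.575.
ε = (dQ/dP)(P/Q) = (-0.575)(94.10/85).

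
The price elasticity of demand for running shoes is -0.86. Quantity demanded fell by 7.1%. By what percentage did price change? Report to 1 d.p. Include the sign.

8.3%

%ΔP ≈ %ΔQ / ε = (-7.1%)/(-0.86) = 8.26%.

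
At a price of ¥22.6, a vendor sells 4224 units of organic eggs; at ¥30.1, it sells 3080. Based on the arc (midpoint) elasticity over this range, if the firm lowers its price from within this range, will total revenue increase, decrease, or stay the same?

increase

Arc ε = (-1144/7.5)(26.35/3652.0) ≈ -1.101.
|ε| = 1.10 > 1, so demand is elastic. A price cut therefore raises total revenue.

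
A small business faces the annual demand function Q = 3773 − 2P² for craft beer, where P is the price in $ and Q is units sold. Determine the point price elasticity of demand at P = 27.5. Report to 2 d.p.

At P = 27.5, Q = 2260.500.
dQ/dP = −4P = -110.
ε = (dQ/dP)(P/Q) = (-110)(27.5/2260.500).
|ε| > 1, so demand is elastic at this price.

-1.34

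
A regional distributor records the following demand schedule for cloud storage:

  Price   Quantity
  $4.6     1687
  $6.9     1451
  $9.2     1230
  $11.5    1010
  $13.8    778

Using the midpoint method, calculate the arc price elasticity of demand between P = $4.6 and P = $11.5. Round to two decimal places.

-0.59

At P = 4.6, Q = 1687; at P = 11.5, Q = 1010.
ΔQ = -677, ΔP = 6.9. Midpoints: P̄ = 8.05, Q̄ = 1348.5.
ε = (ΔQ/ΔP)(P̄/Q̄) = (-677/6.9)(8.05/1348.5).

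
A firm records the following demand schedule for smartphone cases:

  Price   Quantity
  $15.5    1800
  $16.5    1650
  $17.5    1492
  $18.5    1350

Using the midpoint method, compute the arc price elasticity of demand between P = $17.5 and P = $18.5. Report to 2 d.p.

-1.80

At P = 17.5, Q = 1492; at P = 18.5, Q = 1350.
ΔQ = -142, ΔP = 1.0. Midpoints: P̄ = 18.00, Q̄ = 1421.0.
ε = (ΔQ/ΔP)(P̄/Q̄) = (-142/1.0)(18.00/1421.0).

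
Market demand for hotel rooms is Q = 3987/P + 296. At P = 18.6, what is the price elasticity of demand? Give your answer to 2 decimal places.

At P = 18.6, Q = 510.355.
dQ/dP = −3987/P² = -11.524.
ε = (dQ/dP)(P/Q) = (-11.524)(18.6/510.355).

-0.42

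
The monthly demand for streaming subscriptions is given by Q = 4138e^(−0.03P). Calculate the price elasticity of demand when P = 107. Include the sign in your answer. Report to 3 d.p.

At P = 107, Q = 166.996.
dQ/dP = −0.03·4138e^(−0.03P) = −0.03Q = -5.010.
ε = (dQ/dP)(P/Q) = (-5.010)(107/166.996).
|ε| > 1, so demand is elastic at this price.

-3.210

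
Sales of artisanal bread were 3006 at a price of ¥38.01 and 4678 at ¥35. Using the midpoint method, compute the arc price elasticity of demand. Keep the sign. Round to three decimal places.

ΔQ = 4678 − 3006 = 1672; ΔP = 35 − 38.01 = -3.01.
Midpoints: P̄ = 36.50, Q̄ = 3842.0.
ε = (ΔQ/ΔP)(P̄/Q̄) = (1672/-3.01)(36.50/3842.0).

-5.278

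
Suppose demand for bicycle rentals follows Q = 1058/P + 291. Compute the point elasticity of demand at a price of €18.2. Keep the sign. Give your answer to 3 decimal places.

At P = 18.2, Q = 349.132.
dQ/dP = −1058/P² = -3.194.
ε = (dQ/dP)(P/Q) = (-3.194)(18.2/349.132).
|ε| < 1, so demand is inelastic at this price.

-0.167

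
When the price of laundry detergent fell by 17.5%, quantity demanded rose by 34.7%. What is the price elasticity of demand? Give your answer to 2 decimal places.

-1.98

ε = %ΔQ / %ΔP = (34.7)/(-17.5) = -1.983.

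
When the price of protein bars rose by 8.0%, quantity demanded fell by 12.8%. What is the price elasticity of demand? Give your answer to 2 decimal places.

-1.60

ε = %ΔQ / %ΔP = (-12.8)/(8.0) = -1.600.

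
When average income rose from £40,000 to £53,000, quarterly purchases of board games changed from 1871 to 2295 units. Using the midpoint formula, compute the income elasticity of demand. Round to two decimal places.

0.73

ΔQ = 424, ΔI = 13000. Midpoints: Ī = 46,500, Q̄ = 2083.0.
ε_I = (ΔQ/ΔI)(Ī/Q̄) = (424/13000)(46500/2083.0).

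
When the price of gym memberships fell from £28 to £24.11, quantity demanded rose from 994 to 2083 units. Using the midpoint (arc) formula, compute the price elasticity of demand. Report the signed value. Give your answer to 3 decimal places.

ΔQ = 2083 − 994 = 1089; ΔP = 24.11 − 28 = -3.89.
Midpoints: P̄ = 26.05, Q̄ = 1538.5.
ε = (ΔQ/ΔP)(P̄/Q̄) = (1089/-3.89)(26.05/1538.5).

-4.741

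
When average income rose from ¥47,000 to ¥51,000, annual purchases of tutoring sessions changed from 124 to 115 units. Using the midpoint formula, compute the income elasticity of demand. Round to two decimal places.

ΔQ = -9, ΔI = 4000. Midpoints: Ī = 49,000, Q̄ = 119.5.
ε_I = (ΔQ/ΔI)(Ī/Q̄) = (-9/4000)(49000/119.5).
ε_I < 0, so the good is inferior.

-0.92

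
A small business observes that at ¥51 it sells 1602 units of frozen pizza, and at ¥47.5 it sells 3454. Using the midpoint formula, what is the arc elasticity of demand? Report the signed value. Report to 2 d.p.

ΔQ = 3454 − 1602 = 1852; ΔP = 47.5 − 51 = -3.5.
Midpoints: P̄ = 49.25, Q̄ = 2528.0.
ε = (ΔQ/ΔP)(P̄/Q̄) = (1852/-3.5)(49.25/2528.0).

-10.31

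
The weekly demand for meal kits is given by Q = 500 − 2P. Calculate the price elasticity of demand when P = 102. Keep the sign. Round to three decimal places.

-0.689

At P = 102, Q = 296.
dQ/dP = −2.
ε = (dQ/dP)(P/Q) = (-2)(102/296).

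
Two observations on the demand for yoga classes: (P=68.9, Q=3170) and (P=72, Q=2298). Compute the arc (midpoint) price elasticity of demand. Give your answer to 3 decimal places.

ΔQ = 2298 − 3170 = -872; ΔP = 72 − 68.9 = 3.1.
Midpoints: P̄ = 70.45, Q̄ = 2734.0.
ε = (ΔQ/ΔP)(P̄/Q̄) = (-872/3.1)(70.45/2734.0).

-7.248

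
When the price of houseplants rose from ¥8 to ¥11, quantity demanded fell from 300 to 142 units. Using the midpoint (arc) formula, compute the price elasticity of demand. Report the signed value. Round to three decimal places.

ΔQ = 142 − 300 = -158; ΔP = 11 − 8 = 3.
Midpoints: P̄ = 9.50, Q̄ = 221.0.
ε = (ΔQ/ΔP)(P̄/Q̄) = (-158/3)(9.50/221.0).

-2.264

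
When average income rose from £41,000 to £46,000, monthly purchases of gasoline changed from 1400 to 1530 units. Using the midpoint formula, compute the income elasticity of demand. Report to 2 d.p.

0.77

ΔQ = 130, ΔI = 5000. Midpoints: Ī = 43,500, Q̄ = 1465.0.
ε_I = (ΔQ/ΔI)(Ī/Q̄) = (130/5000)(43500/1465.0).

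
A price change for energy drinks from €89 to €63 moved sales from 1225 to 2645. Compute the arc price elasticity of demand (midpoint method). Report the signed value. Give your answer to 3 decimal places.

-2.145

ΔQ = 2645 − 1225 = 1420; ΔP = 63 − 89 = -26.
Midpoints: P̄ = 76.00, Q̄ = 1935.0.
ε = (ΔQ/ΔP)(P̄/Q̄) = (1420/-26)(76.00/1935.0).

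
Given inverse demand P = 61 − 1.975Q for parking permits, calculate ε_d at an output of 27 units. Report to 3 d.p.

-0.144

At Q = 27, P = 61 − 1.975(27) = 7.67.
dP/dQ = −1.975, so dQ/dP = 1/(−1.975) = -0.506.
ε = (dQ/dP)(P/Q) = (-0.506)(7.67/27).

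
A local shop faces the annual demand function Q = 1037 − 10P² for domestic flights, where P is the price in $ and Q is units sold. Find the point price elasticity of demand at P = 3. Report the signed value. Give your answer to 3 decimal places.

At P = 3, Q = 947.
dQ/dP = −20P = -60.
ε = (dQ/dP)(P/Q) = (-60)(3/947).
|ε| < 1, so demand is inelastic at this price.

-0.190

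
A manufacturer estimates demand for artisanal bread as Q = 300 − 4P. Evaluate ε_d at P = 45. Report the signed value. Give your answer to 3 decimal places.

-1.500

At P = 45, Q = 120.
dQ/dP = −4.
ε = (dQ/dP)(P/Q) = (-4)(45/120).
|ε| > 1, so demand is elastic at this price.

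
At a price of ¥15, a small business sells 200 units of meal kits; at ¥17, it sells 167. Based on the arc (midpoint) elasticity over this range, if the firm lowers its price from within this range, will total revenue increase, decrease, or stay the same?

Arc ε = (-33/2)(16.00/183.5) ≈ -1.439.
|ε| = 1.44 > 1, so demand is elastic. A price cut therefore raises total revenue.

increase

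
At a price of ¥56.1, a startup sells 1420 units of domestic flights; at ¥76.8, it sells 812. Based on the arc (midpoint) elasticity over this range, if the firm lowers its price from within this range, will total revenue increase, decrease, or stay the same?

increase

Arc ε = (-608/20.7)(66.45/1116.0) ≈ -1.749.
|ε| = 1.75 > 1, so demand is elastic. A price cut therefore raises total revenue.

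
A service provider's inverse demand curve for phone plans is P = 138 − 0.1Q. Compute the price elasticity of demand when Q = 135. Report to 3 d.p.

-9.222

At Q = 135, P = 138 − 0.1(135) = 124.50.
dP/dQ = −0.1, so dQ/dP = 1/(−0.1) = -10.000.
ε = (dQ/dP)(P/Q) = (-10.000)(124.50/135).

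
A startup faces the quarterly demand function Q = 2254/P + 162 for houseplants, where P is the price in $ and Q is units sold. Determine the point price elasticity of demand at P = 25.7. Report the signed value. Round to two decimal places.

-0.35

At P = 25.7, Q = 249.704.
dQ/dP = −2254/P² = -3.413.
ε = (dQ/dP)(P/Q) = (-3.413)(25.7/249.704).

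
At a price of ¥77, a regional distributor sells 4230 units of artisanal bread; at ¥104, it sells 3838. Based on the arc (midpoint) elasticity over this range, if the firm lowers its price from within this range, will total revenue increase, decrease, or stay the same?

Arc ε = (-392/27)(90.50/4034.0) ≈ -0.326.
|ε| = 0.33 < 1, so demand is inelastic. A price cut therefore reduces total revenue.

decrease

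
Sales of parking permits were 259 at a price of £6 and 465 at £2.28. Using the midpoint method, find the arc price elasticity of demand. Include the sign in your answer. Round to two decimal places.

ΔQ = 465 − 259 = 206; ΔP = 2.28 − 6 = -3.72.
Midpoints: P̄ = 4.14, Q̄ = 362.0.
ε = (ΔQ/ΔP)(P̄/Q̄) = (206/-3.72)(4.14/362.0).

-0.63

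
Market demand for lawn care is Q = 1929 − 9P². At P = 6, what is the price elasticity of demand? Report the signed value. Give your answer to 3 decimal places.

-0.404

At P = 6, Q = 1605.
dQ/dP = −18P = -108.
ε = (dQ/dP)(P/Q) = (-108)(6/1605).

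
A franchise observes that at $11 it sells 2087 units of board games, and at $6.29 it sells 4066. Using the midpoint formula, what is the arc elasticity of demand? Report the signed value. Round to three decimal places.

-1.181

ΔQ = 4066 − 2087 = 1979; ΔP = 6.29 − 11 = -4.71.
Midpoints: P̄ = 8.64, Q̄ = 3076.5.
ε = (ΔQ/ΔP)(P̄/Q̄) = (1979/-4.71)(8.64/3076.5).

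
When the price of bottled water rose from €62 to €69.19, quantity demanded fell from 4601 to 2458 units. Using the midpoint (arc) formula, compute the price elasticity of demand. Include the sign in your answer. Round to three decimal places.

-5.539

ΔQ = 2458 − 4601 = -2143; ΔP = 69.19 − 62 = 7.19.
Midpoints: P̄ = 65.59, Q̄ = 3529.5.
ε = (ΔQ/ΔP)(P̄/Q̄) = (-2143/7.19)(65.59/3529.5).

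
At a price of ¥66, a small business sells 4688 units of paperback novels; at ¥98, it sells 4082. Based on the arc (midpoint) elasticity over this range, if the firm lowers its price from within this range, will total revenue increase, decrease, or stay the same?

Arc ε = (-606/32)(82.00/4385.0) ≈ -0.354.
|ε| = 0.35 < 1, so demand is inelastic. A price cut therefore reduces total revenue.

decrease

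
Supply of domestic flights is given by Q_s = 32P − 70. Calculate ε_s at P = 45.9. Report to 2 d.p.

1.05

At P = 45.9, Q_s = 1398.80.
dQ_s/dP = 32.
ε_s = (dQ_s/dP)(P/Q_s) = (32)(45.9/1398.80).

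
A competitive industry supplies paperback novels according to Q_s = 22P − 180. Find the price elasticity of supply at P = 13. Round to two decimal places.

2.70

At P = 13, Q_s = 106.
dQ_s/dP = 22.
ε_s = (dQ_s/dP)(P/Q_s) = (22)(13/106).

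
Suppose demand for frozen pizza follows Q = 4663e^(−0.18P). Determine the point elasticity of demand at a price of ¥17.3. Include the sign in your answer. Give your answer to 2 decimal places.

At P = 17.3, Q = 207.144.
dQ/dP = −0.18·4663e^(−0.18P) = −0.18Q = -37.286.
ε = (dQ/dP)(P/Q) = (-37.286)(17.3/207.144).
|ε| > 1, so demand is elastic at this price.

-3.11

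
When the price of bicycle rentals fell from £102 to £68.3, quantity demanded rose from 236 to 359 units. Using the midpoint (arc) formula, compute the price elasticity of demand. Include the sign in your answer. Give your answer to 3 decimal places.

ΔQ = 359 − 236 = 123; ΔP = 68.3 − 102 = -33.7.
Midpoints: P̄ = 85.15, Q̄ = 297.5.
ε = (ΔQ/ΔP)(P̄/Q̄) = (123/-33.7)(85.15/297.5).

-1.045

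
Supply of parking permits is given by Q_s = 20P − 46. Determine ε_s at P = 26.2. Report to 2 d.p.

At P = 26.2, Q_s = 478.
dQ_s/dP = 20.
ε_s = (dQ_s/dP)(P/Q_s) = (20)(26.2/478).

1.10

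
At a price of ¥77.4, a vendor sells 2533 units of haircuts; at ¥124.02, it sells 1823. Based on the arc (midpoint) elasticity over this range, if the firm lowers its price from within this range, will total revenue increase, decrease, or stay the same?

decrease

Arc ε = (-710/46.62)(100.71/2178.0) ≈ -0.704.
|ε| = 0.70 < 1, so demand is inelastic. A price cut therefore reduces total revenue.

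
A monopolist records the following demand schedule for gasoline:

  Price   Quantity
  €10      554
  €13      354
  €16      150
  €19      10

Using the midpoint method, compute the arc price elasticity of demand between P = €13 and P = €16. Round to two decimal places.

-3.91

At P = 13, Q = 354; at P = 16, Q = 150.
ΔQ = -204, ΔP = 3. Midpoints: P̄ = 14.50, Q̄ = 252.0.
ε = (ΔQ/ΔP)(P̄/Q̄) = (-204/3)(14.50/252.0).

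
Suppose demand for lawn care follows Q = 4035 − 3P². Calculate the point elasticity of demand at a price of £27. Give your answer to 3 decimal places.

At P = 27, Q = 1848.
dQ/dP = −6P = -162.
ε = (dQ/dP)(P/Q) = (-162)(27/1848).

-2.367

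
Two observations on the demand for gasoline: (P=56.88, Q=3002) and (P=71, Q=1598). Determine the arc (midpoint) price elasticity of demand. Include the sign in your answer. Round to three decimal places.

ΔQ = 1598 − 3002 = -1404; ΔP = 71 − 56.88 = 14.12.
Midpoints: P̄ = 63.94, Q̄ = 2300.0.
ε = (ΔQ/ΔP)(P̄/Q̄) = (-1404/14.12)(63.94/2300.0).

-2.764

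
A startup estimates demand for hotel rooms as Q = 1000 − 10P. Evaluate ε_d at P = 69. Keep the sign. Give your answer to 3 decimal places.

-2.226

At P = 69, Q = 310.
dQ/dP = −10.
ε = (dQ/dP)(P/Q) = (-10)(69/310).
|ε| > 1, so demand is elastic at this price.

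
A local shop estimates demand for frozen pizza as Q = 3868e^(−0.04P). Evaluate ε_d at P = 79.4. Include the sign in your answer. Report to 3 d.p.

At P = 79.4, Q = 161.498.
dQ/dP = −0.04·3868e^(−0.04P) = −0.04Q = -6.460.
ε = (dQ/dP)(P/Q) = (-6.460)(79.4/161.498).

-3.176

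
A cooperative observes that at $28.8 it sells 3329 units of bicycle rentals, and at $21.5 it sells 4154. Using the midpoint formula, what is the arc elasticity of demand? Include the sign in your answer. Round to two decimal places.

-0.76

ΔQ = 4154 − 3329 = 825; ΔP = 21.5 − 28.8 = -7.3.
Midpoints: P̄ = 25.15, Q̄ = 3741.5.
ε = (ΔQ/ΔP)(P̄/Q̄) = (825/-7.3)(25.15/3741.5).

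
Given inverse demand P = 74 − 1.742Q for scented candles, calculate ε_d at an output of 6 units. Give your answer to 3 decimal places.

-6.080

At Q = 6, P = 74 − 1.742(6) = 63.55.
dP/dQ = −1.742, so dQ/dP = 1/(−1.742) = -0.574.
ε = (dQ/dP)(P/Q) = (-0.574)(63.55/6).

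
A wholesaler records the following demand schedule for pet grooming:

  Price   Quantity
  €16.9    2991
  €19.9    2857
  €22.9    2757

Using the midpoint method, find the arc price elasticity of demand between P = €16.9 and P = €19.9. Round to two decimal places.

At P = 16.9, Q = 2991; at P = 19.9, Q = 2857.
ΔQ = -134, ΔP = 3.0. Midpoints: P̄ = 18.40, Q̄ = 2924.0.
ε = (ΔQ/ΔP)(P̄/Q̄) = (-134/3.0)(18.40/2924.0).

-0.28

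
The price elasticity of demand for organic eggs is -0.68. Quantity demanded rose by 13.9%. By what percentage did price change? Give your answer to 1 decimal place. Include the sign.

%ΔP ≈ %ΔQ / ε = (13.9%)/(-0.68) = -20.44%.

-20.4%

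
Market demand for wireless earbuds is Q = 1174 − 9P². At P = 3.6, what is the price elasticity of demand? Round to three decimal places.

-0.221

At P = 3.6, Q = 1057.360.
dQ/dP = −18P = -64.800.
ε = (dQ/dP)(P/Q) = (-64.800)(3.6/1057.360).
|ε| < 1, so demand is inelastic at this price.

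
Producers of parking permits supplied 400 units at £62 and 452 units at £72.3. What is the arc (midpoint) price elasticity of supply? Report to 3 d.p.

0.796

ΔQ = 452 − 400 = 52; ΔP = 72.3 − 62 = 10.3.
Midpoints: P̄ = 67.15, Q̄ = 426.0.
ε_s = (ΔQ/ΔP)(P̄/Q̄) = (52/10.3)(67.15/426.0).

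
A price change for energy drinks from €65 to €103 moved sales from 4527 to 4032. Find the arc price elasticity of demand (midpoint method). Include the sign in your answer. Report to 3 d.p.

-0.256

ΔQ = 4032 − 4527 = -495; ΔP = 103 − 65 = 38.
Midpoints: P̄ = 84.00, Q̄ = 4279.5.
ε = (ΔQ/ΔP)(P̄/Q̄) = (-495/38)(84.00/4279.5).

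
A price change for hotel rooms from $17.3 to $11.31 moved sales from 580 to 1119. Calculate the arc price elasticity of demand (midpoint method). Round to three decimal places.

-1.515

ΔQ = 1119 − 580 = 539; ΔP = 11.31 − 17.3 = -5.99.
Midpoints: P̄ = 14.30, Q̄ = 849.5.
ε = (ΔQ/ΔP)(P̄/Q̄) = (539/-5.99)(14.30/849.5).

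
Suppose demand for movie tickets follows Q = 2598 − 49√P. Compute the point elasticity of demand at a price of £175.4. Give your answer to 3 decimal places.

At P = 175.4, Q = 1949.051.
dQ/dP = −49/(2√P) = -1.850.
ε = (dQ/dP)(P/Q) = (-1.850)(175.4/1949.051).

-0.166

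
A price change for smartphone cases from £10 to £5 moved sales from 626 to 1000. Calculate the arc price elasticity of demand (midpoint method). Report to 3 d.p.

ΔQ = 1000 − 626 = 374; ΔP = 5 − 10 = -5.
Midpoints: P̄ = 7.50, Q̄ = 813.0.
ε = (ΔQ/ΔP)(P̄/Q̄) = (374/-5)(7.50/813.0).

-0.690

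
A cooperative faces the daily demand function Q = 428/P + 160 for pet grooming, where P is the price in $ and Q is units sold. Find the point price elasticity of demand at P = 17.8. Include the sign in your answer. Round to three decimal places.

-0.131

At P = 17.8, Q = 184.045.
dQ/dP = −428/P² = -1.351.
ε = (dQ/dP)(P/Q) = (-1.351)(17.8/184.045).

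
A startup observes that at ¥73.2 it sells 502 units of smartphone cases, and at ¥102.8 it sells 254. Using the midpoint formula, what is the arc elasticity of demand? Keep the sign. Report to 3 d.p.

ΔQ = 254 − 502 = -248; ΔP = 102.8 − 73.2 = 29.6.
Midpoints: P̄ = 88.00, Q̄ = 378.0.
ε = (ΔQ/ΔP)(P̄/Q̄) = (-248/29.6)(88.00/378.0).

-1.951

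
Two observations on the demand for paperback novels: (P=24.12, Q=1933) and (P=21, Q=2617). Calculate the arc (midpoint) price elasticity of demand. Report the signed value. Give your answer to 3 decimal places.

ΔQ = 2617 − 1933 = 684; ΔP = 21 − 24.12 = -3.12.
Midpoints: P̄ = 22.56, Q̄ = 2275.0.
ε = (ΔQ/ΔP)(P̄/Q̄) = (684/-3.12)(22.56/2275.0).

-2.174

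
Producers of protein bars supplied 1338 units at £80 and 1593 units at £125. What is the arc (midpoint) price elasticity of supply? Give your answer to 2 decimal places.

0.40

ΔQ = 1593 − 1338 = 255; ΔP = 125 − 80 = 45.
Midpoints: P̄ = 102.50, Q̄ = 1465.5.
ε_s = (ΔQ/ΔP)(P̄/Q̄) = (255/45)(102.50/1465.5).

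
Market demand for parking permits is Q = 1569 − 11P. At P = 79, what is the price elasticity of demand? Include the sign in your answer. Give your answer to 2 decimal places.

-1.24

At P = 79, Q = 700.
dQ/dP = −11.
ε = (dQ/dP)(P/Q) = (-11)(79/700).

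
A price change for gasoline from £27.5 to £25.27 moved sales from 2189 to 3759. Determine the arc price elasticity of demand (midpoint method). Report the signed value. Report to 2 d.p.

-6.25

ΔQ = 3759 − 2189 = 1570; ΔP = 25.27 − 27.5 = -2.23.
Midpoints: P̄ = 26.38, Q̄ = 2974.0.
ε = (ΔQ/ΔP)(P̄/Q̄) = (1570/-2.23)(26.38/2974.0).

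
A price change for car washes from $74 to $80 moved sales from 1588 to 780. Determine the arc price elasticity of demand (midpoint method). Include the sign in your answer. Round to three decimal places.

-8.758

ΔQ = 780 − 1588 = -808; ΔP = 80 − 74 = 6.
Midpoints: P̄ = 77.00, Q̄ = 1184.0.
ε = (ΔQ/ΔP)(P̄/Q̄) = (-808/6)(77.00/1184.0).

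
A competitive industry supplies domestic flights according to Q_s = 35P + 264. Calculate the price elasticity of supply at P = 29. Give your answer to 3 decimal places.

0.794

At P = 29, Q_s = 1279.
dQ_s/dP = 35.
ε_s = (dQ_s/dP)(P/Q_s) = (35)(29/1279).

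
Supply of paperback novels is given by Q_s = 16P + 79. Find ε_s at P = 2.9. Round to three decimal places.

At P = 2.9, Q_s = 125.40.
dQ_s/dP = 16.
ε_s = (dQ_s/dP)(P/Q_s) = (16)(2.9/125.40).

0.370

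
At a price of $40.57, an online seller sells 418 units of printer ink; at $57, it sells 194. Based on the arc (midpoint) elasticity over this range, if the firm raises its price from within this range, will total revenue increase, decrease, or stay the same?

decrease

Arc ε = (-224/16.43)(48.78/306.0) ≈ -2.174.
|ε| = 2.17 > 1, so demand is elastic. A price rise therefore reduces total revenue.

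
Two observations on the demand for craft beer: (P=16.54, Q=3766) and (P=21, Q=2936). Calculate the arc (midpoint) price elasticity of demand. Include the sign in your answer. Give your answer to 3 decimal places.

ΔQ = 2936 − 3766 = -830; ΔP = 21 − 16.54 = 4.46.
Midpoints: P̄ = 18.77, Q̄ = 3351.0.
ε = (ΔQ/ΔP)(P̄/Q̄) = (-830/4.46)(18.77/3351.0).

-1.042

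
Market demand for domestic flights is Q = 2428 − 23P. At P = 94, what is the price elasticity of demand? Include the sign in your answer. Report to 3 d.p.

-8.128

At P = 94, Q = 266.
dQ/dP = −23.
ε = (dQ/dP)(P/Q) = (-23)(94/266).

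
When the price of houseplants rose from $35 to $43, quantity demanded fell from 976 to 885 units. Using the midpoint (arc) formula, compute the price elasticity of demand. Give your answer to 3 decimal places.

ΔQ = 885 − 976 = -91; ΔP = 43 − 35 = 8.
Midpoints: P̄ = 39.00, Q̄ = 930.5.
ε = (ΔQ/ΔP)(P̄/Q̄) = (-91/8)(39.00/930.5).

-0.477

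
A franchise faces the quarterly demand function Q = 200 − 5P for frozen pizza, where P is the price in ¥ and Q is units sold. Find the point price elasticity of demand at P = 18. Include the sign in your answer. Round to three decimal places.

At P = 18, Q = 110.
dQ/dP = −5.
ε = (dQ/dP)(P/Q) = (-5)(18/110).

-0.818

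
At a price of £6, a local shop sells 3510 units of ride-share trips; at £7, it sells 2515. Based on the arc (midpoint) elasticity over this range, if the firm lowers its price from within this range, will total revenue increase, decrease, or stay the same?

Arc ε = (-995/1)(6.50/3012.5) ≈ -2.147.
|ε| = 2.15 > 1, so demand is elastic. A price cut therefore raises total revenue.

increase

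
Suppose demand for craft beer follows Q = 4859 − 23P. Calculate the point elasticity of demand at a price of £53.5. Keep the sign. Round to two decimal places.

At P = 53.5, Q = 3628.500.
dQ/dP = −23.
ε = (dQ/dP)(P/Q) = (-23)(53.5/3628.500).

-0.34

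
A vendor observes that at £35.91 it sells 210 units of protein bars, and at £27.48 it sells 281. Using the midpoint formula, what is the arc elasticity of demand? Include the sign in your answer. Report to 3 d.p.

ΔQ = 281 − 210 = 71; ΔP = 27.48 − 35.91 = -8.43.
Midpoints: P̄ = 31.70, Q̄ = 245.5.
ε = (ΔQ/ΔP)(P̄/Q̄) = (71/-8.43)(31.70/245.5).

-1.087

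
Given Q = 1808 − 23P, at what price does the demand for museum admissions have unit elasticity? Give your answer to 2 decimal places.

For linear demand Q = a − bP, ε = −bP/(a − bP). |ε| = 1 when bP = a − bP, i.e. P = a/(2b).
P = 1808/(2·23) = 1808/46 = 39.3043.

39.30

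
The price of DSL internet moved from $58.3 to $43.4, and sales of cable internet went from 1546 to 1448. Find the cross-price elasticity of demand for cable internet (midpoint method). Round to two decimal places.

0.22

ΔQ_x = 1448 − 1546 = -98; ΔP_y = 43.4 − 58.3 = -14.9.
Midpoints: P̄_y = 50.85, Q̄_x = 1497.0.
ε_xy = (ΔQ_x/ΔP_y)(P̄_y/Q̄_x) = (-98/-14.9)(50.85/1497.0).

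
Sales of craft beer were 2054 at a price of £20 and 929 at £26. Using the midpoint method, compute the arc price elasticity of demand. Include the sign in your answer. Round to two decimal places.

ΔQ = 929 − 2054 = -1125; ΔP = 26 − 20 = 6.
Midpoints: P̄ = 23.00, Q̄ = 1491.5.
ε = (ΔQ/ΔP)(P̄/Q̄) = (-1125/6)(23.00/1491.5).

-2.89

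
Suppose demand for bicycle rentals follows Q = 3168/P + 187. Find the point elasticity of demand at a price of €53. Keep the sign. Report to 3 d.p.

-0.242

At P = 53, Q = 246.774.
dQ/dP = −3168/P² = -1.128.
ε = (dQ/dP)(P/Q) = (-1.128)(53/246.774).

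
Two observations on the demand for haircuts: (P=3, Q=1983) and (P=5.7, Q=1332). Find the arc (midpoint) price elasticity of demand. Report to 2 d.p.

ΔQ = 1332 − 1983 = -651; ΔP = 5.7 − 3 = 2.7.
Midpoints: P̄ = 4.35, Q̄ = 1657.5.
ε = (ΔQ/ΔP)(P̄/Q̄) = (-651/2.7)(4.35/1657.5).

-0.63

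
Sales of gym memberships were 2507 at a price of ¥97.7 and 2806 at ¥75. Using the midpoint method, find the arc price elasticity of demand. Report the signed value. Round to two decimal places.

ΔQ = 2806 − 2507 = 299; ΔP = 75 − 97.7 = -22.7.
Midpoints: P̄ = 86.35, Q̄ = 2656.5.
ε = (ΔQ/ΔP)(P̄/Q̄) = (299/-22.7)(86.35/2656.5).

-0.43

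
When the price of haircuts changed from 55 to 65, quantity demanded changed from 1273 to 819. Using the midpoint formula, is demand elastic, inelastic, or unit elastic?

elastic

Arc ε ≈ -2.604.
|ε| = 2.60 > 1.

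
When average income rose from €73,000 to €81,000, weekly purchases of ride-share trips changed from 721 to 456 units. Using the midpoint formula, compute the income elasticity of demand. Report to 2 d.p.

ΔQ = -265, ΔI = 8000. Midpoints: Ī = 77,000, Q̄ = 588.5.
ε_I = (ΔQ/ΔI)(Ī/Q̄) = (-265/8000)(77000/588.5).

-4.33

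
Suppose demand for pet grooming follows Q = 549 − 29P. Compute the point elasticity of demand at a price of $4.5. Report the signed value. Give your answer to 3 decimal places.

-0.312

At P = 4.5, Q = 418.500.
dQ/dP = −29.
ε = (dQ/dP)(P/Q) = (-29)(4.5/418.500).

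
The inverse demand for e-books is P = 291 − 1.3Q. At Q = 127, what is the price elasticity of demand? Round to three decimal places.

-0.763

At Q = 127, P = 291 − 1.3(127) = 125.90.
dP/dQ = −1.3, so dQ/dP = 1/(−1.3) = -0.769.
ε = (dQ/dP)(P/Q) = (-0.769)(125.90/127).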